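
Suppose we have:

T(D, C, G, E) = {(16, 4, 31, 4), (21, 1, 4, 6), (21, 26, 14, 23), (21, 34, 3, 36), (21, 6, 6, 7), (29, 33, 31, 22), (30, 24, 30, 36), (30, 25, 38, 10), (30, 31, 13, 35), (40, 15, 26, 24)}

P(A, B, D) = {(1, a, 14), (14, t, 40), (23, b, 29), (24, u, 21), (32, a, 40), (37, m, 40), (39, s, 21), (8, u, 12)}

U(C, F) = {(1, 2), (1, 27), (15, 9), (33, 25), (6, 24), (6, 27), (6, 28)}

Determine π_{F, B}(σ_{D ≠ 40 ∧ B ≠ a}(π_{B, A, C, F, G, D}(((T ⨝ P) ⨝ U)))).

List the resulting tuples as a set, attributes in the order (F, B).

Natural join on D: {(21, 1, 4, 6, 24, u), (21, 1, 4, 6, 39, s), (21, 26, 14, 23, 24, u), (21, 26, 14, 23, 39, s), (21, 34, 3, 36, 24, u), (21, 34, 3, 36, 39, s), (21, 6, 6, 7, 24, u), (21, 6, 6, 7, 39, s), (29, 33, 31, 22, 23, b), (40, 15, 26, 24, 14, t), (40, 15, 26, 24, 32, a), (40, 15, 26, 24, 37, m)}
Natural join on C: {(21, 1, 4, 6, 24, u, 2), (21, 1, 4, 6, 24, u, 27), (21, 1, 4, 6, 39, s, 2), (21, 1, 4, 6, 39, s, 27), (21, 6, 6, 7, 24, u, 24), (21, 6, 6, 7, 24, u, 27), (21, 6, 6, 7, 24, u, 28), (21, 6, 6, 7, 39, s, 24), (21, 6, 6, 7, 39, s, 27), (21, 6, 6, 7, 39, s, 28), (29, 33, 31, 22, 23, b, 25), (40, 15, 26, 24, 14, t, 9), (40, 15, 26, 24, 32, a, 9), (40, 15, 26, 24, 37, m, 9)}
Projecting to B, A, C, F, G, D: {(a, 32, 15, 9, 26, 40), (b, 23, 33, 25, 31, 29), (m, 37, 15, 9, 26, 40), (s, 39, 1, 2, 4, 21), (s, 39, 1, 27, 4, 21), (s, 39, 6, 24, 6, 21), (s, 39, 6, 27, 6, 21), (s, 39, 6, 28, 6, 21), (t, 14, 15, 9, 26, 40), (u, 24, 1, 2, 4, 21), (u, 24, 1, 27, 4, 21), (u, 24, 6, 24, 6, 21), (u, 24, 6, 27, 6, 21), (u, 24, 6, 28, 6, 21)}
σ[D ≠ 40 ∧ B ≠ a]: keep tuples satisfying D ≠ 40 ∧ B ≠ a → {(b, 23, 33, 25, 31, 29), (s, 39, 1, 2, 4, 21), (s, 39, 1, 27, 4, 21), (s, 39, 6, 24, 6, 21), (s, 39, 6, 27, 6, 21), (s, 39, 6, 28, 6, 21), (u, 24, 1, 2, 4, 21), (u, 24, 1, 27, 4, 21), (u, 24, 6, 24, 6, 21), (u, 24, 6, 27, 6, 21), (u, 24, 6, 28, 6, 21)}
Projecting to F, B (2 duplicate(s) eliminated): {(2, s), (2, u), (24, s), (24, u), (25, b), (27, s), (27, u), (28, s), (28, u)}

{(2, s), (2, u), (24, s), (24, u), (25, b), (27, s), (27, u), (28, s), (28, u)}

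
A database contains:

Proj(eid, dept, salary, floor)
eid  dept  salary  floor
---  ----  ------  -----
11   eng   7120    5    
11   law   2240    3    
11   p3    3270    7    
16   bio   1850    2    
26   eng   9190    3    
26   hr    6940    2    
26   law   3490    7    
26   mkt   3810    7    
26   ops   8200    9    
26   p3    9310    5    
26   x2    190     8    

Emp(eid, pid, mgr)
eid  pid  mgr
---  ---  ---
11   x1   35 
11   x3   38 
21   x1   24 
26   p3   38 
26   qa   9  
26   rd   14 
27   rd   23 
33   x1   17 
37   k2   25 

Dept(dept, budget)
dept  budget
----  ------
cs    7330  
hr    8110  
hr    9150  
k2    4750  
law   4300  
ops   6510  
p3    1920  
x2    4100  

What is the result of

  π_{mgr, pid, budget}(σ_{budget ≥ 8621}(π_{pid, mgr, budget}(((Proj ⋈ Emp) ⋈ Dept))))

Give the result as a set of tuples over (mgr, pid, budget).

Proj ⋈ Emp (natural join on eid): {(11, eng, 7120, 5, x1, 35), (11, eng, 7120, 5, x3, 38), (11, law, 2240, 3, x1, 35), (11, law, 2240, 3, x3, 38), (11, p3, 3270, 7, x1, 35), (11, p3, 3270, 7, x3, 38), (26, eng, 9190, 3, p3, 38), (26, eng, 9190, 3, qa, 9), (26, eng, 9190, 3, rd, 14), (26, hr, 6940, 2, p3, 38), (26, hr, 6940, 2, qa, 9), (26, hr, 6940, 2, rd, 14), (26, law, 3490, 7, p3, 38), (26, law, 3490, 7, qa, 9), (26, law, 3490, 7, rd, 14), (26, mkt, 3810, 7, p3, 38), (26, mkt, 3810, 7, qa, 9), (26, mkt, 3810, 7, rd, 14), (26, ops, 8200, 9, p3, 38), (26, ops, 8200, 9, qa, 9), (26, ops, 8200, 9, rd, 14), (26, p3, 9310, 5, p3, 38), (26, p3, 9310, 5, qa, 9), (26, p3, 9310, 5, rd, 14), (26, x2, 190, 8, p3, 38), (26, x2, 190, 8, qa, 9), (26, x2, 190, 8, rd, 14)}
(Proj ⋈ Emp) ⋈ Dept (natural join on dept): {(11, law, 2240, 3, x1, 35, 4300), (11, law, 2240, 3, x3, 38, 4300), (11, p3, 3270, 7, x1, 35, 1920), (11, p3, 3270, 7, x3, 38, 1920), (26, hr, 6940, 2, p3, 38, 8110), (26, hr, 6940, 2, p3, 38, 9150), (26, hr, 6940, 2, qa, 9, 8110), (26, hr, 6940, 2, qa, 9, 9150), (26, hr, 6940, 2, rd, 14, 8110), (26, hr, 6940, 2, rd, 14, 9150), (26, law, 3490, 7, p3, 38, 4300), (26, law, 3490, 7, qa, 9, 4300), (26, law, 3490, 7, rd, 14, 4300), (26, ops, 8200, 9, p3, 38, 6510), (26, ops, 8200, 9, qa, 9, 6510), (26, ops, 8200, 9, rd, 14, 6510), (26, p3, 9310, 5, p3, 38, 1920), (26, p3, 9310, 5, qa, 9, 1920), (26, p3, 9310, 5, rd, 14, 1920), (26, x2, 190, 8, p3, 38, 4100), (26, x2, 190, 8, qa, 9, 4100), (26, x2, 190, 8, rd, 14, 4100)}
Keep only column(s) pid, mgr, budget: {(p3, 38, 1920), (p3, 38, 4100), (p3, 38, 4300), (p3, 38, 6510), (p3, 38, 8110), (p3, 38, 9150), (qa, 9, 1920), (qa, 9, 4100), (qa, 9, 4300), (qa, 9, 6510), (qa, 9, 8110), (qa, 9, 9150), (rd, 14, 1920), (rd, 14, 4100), (rd, 14, 4300), (rd, 14, 6510), (rd, 14, 8110), (rd, 14, 9150), (x1, 35, 1920), (x1, 35, 4300), (x3, 38, 1920), (x3, 38, 4300)}
Apply σ_{budget ≥ 8621}; surviving tuples: {(p3, 38, 9150), (qa, 9, 9150), (rd, 14, 9150)}
Keep only column(s) mgr, pid, budget: {(14, rd, 9150), (38, p3, 9150), (9, qa, 9150)}

{(14, rd, 9150), (38, p3, 9150), (9, qa, 9150)}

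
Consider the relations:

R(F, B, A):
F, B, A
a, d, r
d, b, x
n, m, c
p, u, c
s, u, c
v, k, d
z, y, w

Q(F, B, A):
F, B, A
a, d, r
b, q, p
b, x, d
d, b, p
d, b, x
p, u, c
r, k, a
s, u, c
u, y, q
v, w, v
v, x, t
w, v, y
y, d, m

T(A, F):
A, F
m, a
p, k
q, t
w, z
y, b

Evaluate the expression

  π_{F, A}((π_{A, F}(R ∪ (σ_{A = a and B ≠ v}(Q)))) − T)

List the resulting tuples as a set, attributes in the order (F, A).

{(a, r), (d, x), (n, c), (p, c), (r, a), (s, c), (v, d)}

Filtering on A = a and B ≠ v leaves {(r, k, a)}.
Taking the union: {(a, d, r), (d, b, x), (n, m, c), (p, u, c), (r, k, a), (s, u, c), (v, k, d), (z, y, w)}
π[A, F]: project onto (A, F) → {(a, r), (c, n), (c, p), (c, s), (d, v), (r, a), (w, z), (x, d)}
Taking the difference: {(a, r), (c, n), (c, p), (c, s), (d, v), (r, a), (x, d)}
π[F, A]: project onto (F, A) → {(a, r), (d, x), (n, c), (p, c), (r, a), (s, c), (v, d)}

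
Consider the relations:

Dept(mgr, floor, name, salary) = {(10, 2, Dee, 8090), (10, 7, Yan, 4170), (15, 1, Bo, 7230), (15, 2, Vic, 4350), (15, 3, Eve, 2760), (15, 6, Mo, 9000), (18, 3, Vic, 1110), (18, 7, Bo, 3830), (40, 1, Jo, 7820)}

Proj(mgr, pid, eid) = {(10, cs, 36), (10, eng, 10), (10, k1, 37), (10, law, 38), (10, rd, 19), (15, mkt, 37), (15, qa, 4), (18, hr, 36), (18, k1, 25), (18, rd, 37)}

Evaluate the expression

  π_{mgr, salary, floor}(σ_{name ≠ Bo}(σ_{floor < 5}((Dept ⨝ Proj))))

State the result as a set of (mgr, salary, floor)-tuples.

{(10, 8090, 2), (15, 2760, 3), (15, 4350, 2), (18, 1110, 3)}

Natural join on mgr: {(10, 2, Dee, 8090, cs, 36), (10, 2, Dee, 8090, eng, 10), (10, 2, Dee, 8090, k1, 37), (10, 2, Dee, 8090, law, 38), (10, 2, Dee, 8090, rd, 19), (10, 7, Yan, 4170, cs, 36), (10, 7, Yan, 4170, eng, 10), (10, 7, Yan, 4170, k1, 37), (10, 7, Yan, 4170, law, 38), (10, 7, Yan, 4170, rd, 19), (15, 1, Bo, 7230, mkt, 37), (15, 1, Bo, 7230, qa, 4), (15, 2, Vic, 4350, mkt, 37), (15, 2, Vic, 4350, qa, 4), (15, 3, Eve, 2760, mkt, 37), (15, 3, Eve, 2760, qa, 4), (15, 6, Mo, 9000, mkt, 37), (15, 6, Mo, 9000, qa, 4), (18, 3, Vic, 1110, hr, 36), (18, 3, Vic, 1110, k1, 25), (18, 3, Vic, 1110, rd, 37), (18, 7, Bo, 3830, hr, 36), (18, 7, Bo, 3830, k1, 25), (18, 7, Bo, 3830, rd, 37)}
Apply σ_{floor < 5}; surviving tuples: {(10, 2, Dee, 8090, cs, 36), (10, 2, Dee, 8090, eng, 10), (10, 2, Dee, 8090, k1, 37), (10, 2, Dee, 8090, law, 38), (10, 2, Dee, 8090, rd, 19), (15, 1, Bo, 7230, mkt, 37), (15, 1, Bo, 7230, qa, 4), (15, 2, Vic, 4350, mkt, 37), (15, 2, Vic, 4350, qa, 4), (15, 3, Eve, 2760, mkt, 37), (15, 3, Eve, 2760, qa, 4), (18, 3, Vic, 1110, hr, 36), (18, 3, Vic, 1110, k1, 25), (18, 3, Vic, 1110, rd, 37)}
Apply σ_{name ≠ Bo}; surviving tuples: {(10, 2, Dee, 8090, cs, 36), (10, 2, Dee, 8090, eng, 10), (10, 2, Dee, 8090, k1, 37), (10, 2, Dee, 8090, law, 38), (10, 2, Dee, 8090, rd, 19), (15, 2, Vic, 4350, mkt, 37), (15, 2, Vic, 4350, qa, 4), (15, 3, Eve, 2760, mkt, 37), (15, 3, Eve, 2760, qa, 4), (18, 3, Vic, 1110, hr, 36), (18, 3, Vic, 1110, k1, 25), (18, 3, Vic, 1110, rd, 37)}
π[mgr, salary, floor]: project onto (mgr, salary, floor) (8 duplicate(s) eliminated) → {(10, 8090, 2), (15, 2760, 3), (15, 4350, 2), (18, 1110, 3)}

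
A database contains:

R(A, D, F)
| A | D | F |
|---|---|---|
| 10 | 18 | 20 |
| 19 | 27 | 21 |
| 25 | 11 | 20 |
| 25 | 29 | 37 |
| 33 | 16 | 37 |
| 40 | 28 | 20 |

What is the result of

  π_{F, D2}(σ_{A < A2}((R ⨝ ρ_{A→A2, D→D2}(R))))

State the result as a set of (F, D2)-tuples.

ρ[A→A2, D→D2]: schema becomes (A2, D2, F); tuples unchanged.
Joining R and ρ_{A→A2, D→D2}(R) on F yields {(10, 18, 20, 10, 18), (10, 18, 20, 25, 11), (10, 18, 20, 40, 28), (19, 27, 21, 19, 27), (25, 11, 20, 10, 18), (25, 11, 20, 25, 11), (25, 11, 20, 40, 28), (25, 29, 37, 25, 29), (25, 29, 37, 33, 16), (33, 16, 37, 25, 29), (33, 16, 37, 33, 16), (40, 28, 20, 10, 18), (40, 28, 20, 25, 11), (40, 28, 20, 40, 28)}.
Filtering on A < A2 leaves {(10, 18, 20, 25, 11), (10, 18, 20, 40, 28), (25, 11, 20, 40, 28), (25, 29, 37, 33, 16)}.
Projecting to F, D2 (1 duplicate(s) eliminated): {(20, 11), (20, 28), (37, 16)}

{(20, 11), (20, 28), (37, 16)}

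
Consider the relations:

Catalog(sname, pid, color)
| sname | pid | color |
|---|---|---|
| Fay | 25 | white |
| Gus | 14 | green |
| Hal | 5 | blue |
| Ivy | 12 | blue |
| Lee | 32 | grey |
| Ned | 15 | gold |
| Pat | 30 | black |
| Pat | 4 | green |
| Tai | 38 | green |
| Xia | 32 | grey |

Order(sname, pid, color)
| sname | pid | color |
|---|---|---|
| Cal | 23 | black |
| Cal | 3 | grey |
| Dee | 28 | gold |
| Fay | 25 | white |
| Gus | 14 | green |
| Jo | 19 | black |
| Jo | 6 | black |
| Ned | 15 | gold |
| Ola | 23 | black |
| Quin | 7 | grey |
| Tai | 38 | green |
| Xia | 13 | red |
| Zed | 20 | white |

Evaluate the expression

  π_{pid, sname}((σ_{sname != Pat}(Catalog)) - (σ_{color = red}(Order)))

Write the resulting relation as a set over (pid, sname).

{(12, Ivy), (14, Gus), (15, Ned), (25, Fay), (32, Lee), (32, Xia), (38, Tai), (5, Hal)}

Selection sname != Pat: {(Fay, 25, white), (Gus, 14, green), (Hal, 5, blue), (Ivy, 12, blue), (Lee, 32, grey), (Ned, 15, gold), (Tai, 38, green), (Xia, 32, grey)}
Selection color = red: {(Xia, 13, red)}
Set difference of the two operands is {(Fay, 25, white), (Gus, 14, green), (Hal, 5, blue), (Ivy, 12, blue), (Lee, 32, grey), (Ned, 15, gold), (Tai, 38, green), (Xia, 32, grey)}.
π[pid, sname]: project onto (pid, sname) → {(12, Ivy), (14, Gus), (15, Ned), (25, Fay), (32, Lee), (32, Xia), (38, Tai), (5, Hal)}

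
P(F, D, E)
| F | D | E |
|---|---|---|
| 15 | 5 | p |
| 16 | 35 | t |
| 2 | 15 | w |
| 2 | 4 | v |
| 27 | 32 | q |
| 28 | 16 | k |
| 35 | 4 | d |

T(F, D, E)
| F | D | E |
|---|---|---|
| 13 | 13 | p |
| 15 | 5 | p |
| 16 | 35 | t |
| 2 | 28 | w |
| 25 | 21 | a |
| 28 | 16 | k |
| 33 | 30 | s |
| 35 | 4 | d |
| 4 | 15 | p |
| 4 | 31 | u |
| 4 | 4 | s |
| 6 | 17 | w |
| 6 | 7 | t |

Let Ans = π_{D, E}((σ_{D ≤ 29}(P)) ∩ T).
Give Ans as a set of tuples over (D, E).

{(16, k), (4, d), (5, p)}

Filtering on D ≤ 29 leaves {(15, 5, p), (2, 15, w), (2, 4, v), (28, 16, k), (35, 4, d)}.
Set intersection of the two operands is {(15, 5, p), (28, 16, k), (35, 4, d)}.
Projecting to D, E: {(16, k), (4, d), (5, p)}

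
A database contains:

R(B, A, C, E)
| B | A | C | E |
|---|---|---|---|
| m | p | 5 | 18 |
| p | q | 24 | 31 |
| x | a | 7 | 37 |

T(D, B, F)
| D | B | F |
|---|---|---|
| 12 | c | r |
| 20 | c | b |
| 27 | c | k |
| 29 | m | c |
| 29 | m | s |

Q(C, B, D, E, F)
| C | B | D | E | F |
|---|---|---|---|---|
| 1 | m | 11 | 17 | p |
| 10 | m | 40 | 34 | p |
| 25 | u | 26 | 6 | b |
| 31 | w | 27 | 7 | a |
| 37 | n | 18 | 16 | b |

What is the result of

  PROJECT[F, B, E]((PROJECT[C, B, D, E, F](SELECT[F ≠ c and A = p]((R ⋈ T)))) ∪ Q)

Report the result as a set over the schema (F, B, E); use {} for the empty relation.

Natural join on B: {(m, p, 5, 18, 29, c), (m, p, 5, 18, 29, s)}
σ[F ≠ c and A = p]: keep tuples satisfying F ≠ c and A = p → {(m, p, 5, 18, 29, s)}
π_{C, B, D, E, F} gives {(5, m, 29, 18, s)}.
Taking the union: {(1, m, 11, 17, p), (10, m, 40, 34, p), (25, u, 26, 6, b), (31, w, 27, 7, a), (37, n, 18, 16, b), (5, m, 29, 18, s)}
π_{F, B, E} gives {(a, w, 7), (b, n, 16), (b, u, 6), (p, m, 17), (p, m, 34), (s, m, 18)}.

{(a, w, 7), (b, n, 16), (b, u, 6), (p, m, 17), (p, m, 34), (s, m, 18)}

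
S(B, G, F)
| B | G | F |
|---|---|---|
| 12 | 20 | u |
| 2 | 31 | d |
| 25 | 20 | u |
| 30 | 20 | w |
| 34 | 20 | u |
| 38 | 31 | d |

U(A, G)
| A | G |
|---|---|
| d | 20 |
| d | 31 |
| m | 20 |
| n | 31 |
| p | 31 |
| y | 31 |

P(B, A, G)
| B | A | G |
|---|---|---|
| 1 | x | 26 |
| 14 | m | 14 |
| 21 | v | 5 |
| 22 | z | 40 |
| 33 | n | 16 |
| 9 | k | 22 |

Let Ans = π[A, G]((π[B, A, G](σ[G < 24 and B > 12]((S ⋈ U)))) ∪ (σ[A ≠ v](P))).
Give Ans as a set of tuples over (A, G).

Natural join on G: {(12, 20, u, d), (12, 20, u, m), (2, 31, d, d), (2, 31, d, n), (2, 31, d, p), (2, 31, d, y), (25, 20, u, d), (25, 20, u, m), (30, 20, w, d), (30, 20, w, m), (34, 20, u, d), (34, 20, u, m), (38, 31, d, d), (38, 31, d, n), (38, 31, d, p), (38, 31, d, y)}
Filtering on G < 24 and B > 12 leaves {(25, 20, u, d), (25, 20, u, m), (30, 20, w, d), (30, 20, w, m), (34, 20, u, d), (34, 20, u, m)}.
π[B, A, G]: project onto (B, A, G) → {(25, d, 20), (25, m, 20), (30, d, 20), (30, m, 20), (34, d, 20), (34, m, 20)}
Filtering on A ≠ v leaves {(1, x, 26), (14, m, 14), (22, z, 40), (33, n, 16), (9, k, 22)}.
Union: {(25, d, 20), (25, m, 20), (30, d, 20), (30, m, 20), (34, d, 20), (34, m, 20)} with {(1, x, 26), (14, m, 14), (22, z, 40), (33, n, 16), (9, k, 22)} → {(1, x, 26), (14, m, 14), (22, z, 40), (25, d, 20), (25, m, 20), (30, d, 20), (30, m, 20), (33, n, 16), (34, d, 20), (34, m, 20), (9, k, 22)}
π[A, G]: project onto (A, G) (4 duplicate(s) eliminated) → {(d, 20), (k, 22), (m, 14), (m, 20), (n, 16), (x, 26), (z, 40)}

{(d, 20), (k, 22), (m, 14), (m, 20), (n, 16), (x, 26), (z, 40)}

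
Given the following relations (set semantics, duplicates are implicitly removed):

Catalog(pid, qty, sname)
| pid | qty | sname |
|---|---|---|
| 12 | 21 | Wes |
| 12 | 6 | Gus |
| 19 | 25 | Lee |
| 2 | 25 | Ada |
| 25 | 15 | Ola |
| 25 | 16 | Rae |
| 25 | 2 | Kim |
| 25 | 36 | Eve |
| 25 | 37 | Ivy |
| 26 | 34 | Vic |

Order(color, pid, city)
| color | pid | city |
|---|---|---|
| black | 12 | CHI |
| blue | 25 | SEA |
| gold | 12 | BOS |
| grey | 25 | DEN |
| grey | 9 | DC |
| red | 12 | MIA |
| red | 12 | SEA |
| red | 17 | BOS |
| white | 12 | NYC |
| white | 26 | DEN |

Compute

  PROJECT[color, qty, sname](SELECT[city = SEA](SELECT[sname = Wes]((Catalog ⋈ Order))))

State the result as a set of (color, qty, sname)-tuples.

{(red, 21, Wes)}

Catalog ⋈ Order (natural join on pid): {(12, 21, Wes, black, CHI), (12, 21, Wes, gold, BOS), (12, 21, Wes, red, MIA), (12, 21, Wes, red, SEA), (12, 21, Wes, white, NYC), (12, 6, Gus, black, CHI), (12, 6, Gus, gold, BOS), (12, 6, Gus, red, MIA), (12, 6, Gus, red, SEA), (12, 6, Gus, white, NYC), (25, 15, Ola, blue, SEA), (25, 15, Ola, grey, DEN), (25, 16, Rae, blue, SEA), (25, 16, Rae, grey, DEN), (25, 2, Kim, blue, SEA), (25, 2, Kim, grey, DEN), (25, 36, Eve, blue, SEA), (25, 36, Eve, grey, DEN), (25, 37, Ivy, blue, SEA), (25, 37, Ivy, grey, DEN), (26, 34, Vic, white, DEN)}
Apply σ_{sname = Wes}; surviving tuples: {(12, 21, Wes, black, CHI), (12, 21, Wes, gold, BOS), (12, 21, Wes, red, MIA), (12, 21, Wes, red, SEA), (12, 21, Wes, white, NYC)}
Apply σ_{city = SEA}; surviving tuples: {(12, 21, Wes, red, SEA)}
π_{color, qty, sname} gives {(red, 21, Wes)}.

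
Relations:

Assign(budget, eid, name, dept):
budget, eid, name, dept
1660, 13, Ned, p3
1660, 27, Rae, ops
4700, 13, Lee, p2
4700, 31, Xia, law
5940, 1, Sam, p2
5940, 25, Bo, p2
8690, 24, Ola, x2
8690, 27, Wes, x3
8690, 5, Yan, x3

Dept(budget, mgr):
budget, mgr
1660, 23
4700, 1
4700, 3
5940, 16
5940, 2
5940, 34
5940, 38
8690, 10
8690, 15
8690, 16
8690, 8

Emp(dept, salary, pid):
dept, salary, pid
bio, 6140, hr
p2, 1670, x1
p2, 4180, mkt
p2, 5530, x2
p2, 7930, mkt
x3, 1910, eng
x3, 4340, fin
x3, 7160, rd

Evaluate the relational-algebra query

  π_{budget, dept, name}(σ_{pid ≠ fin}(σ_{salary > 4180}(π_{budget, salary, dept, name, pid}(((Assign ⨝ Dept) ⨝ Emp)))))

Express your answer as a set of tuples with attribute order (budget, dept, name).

{(4700, p2, Lee), (5940, p2, Bo), (5940, p2, Sam), (8690, x3, Wes), (8690, x3, Yan)}

Assign ⋈ Dept (natural join on budget): {(1660, 13, Ned, p3, 23), (1660, 27, Rae, ops, 23), (4700, 13, Lee, p2, 1), (4700, 13, Lee, p2, 3), (4700, 31, Xia, law, 1), (4700, 31, Xia, law, 3), (5940, 1, Sam, p2, 16), (5940, 1, Sam, p2, 2), (5940, 1, Sam, p2, 34), (5940, 1, Sam, p2, 38), (5940, 25, Bo, p2, 16), (5940, 25, Bo, p2, 2), (5940, 25, Bo, p2, 34), (5940, 25, Bo, p2, 38), (8690, 24, Ola, x2, 10), (8690, 24, Ola, x2, 15), (8690, 24, Ola, x2, 16), (8690, 24, Ola, x2, 8), (8690, 27, Wes, x3, 10), (8690, 27, Wes, x3, 15), (8690, 27, Wes, x3, 16), (8690, 27, Wes, x3, 8), (8690, 5, Yan, x3, 10), (8690, 5, Yan, x3, 15), (8690, 5, Yan, x3, 16), (8690, 5, Yan, x3, 8)}
(Assign ⨝ Dept) ⋈ Emp (natural join on dept): {(4700, 13, Lee, p2, 1, 1670, x1), (4700, 13, Lee, p2, 1, 4180, mkt), (4700, 13, Lee, p2, 1, 5530, x2), (4700, 13, Lee, p2, 1, 7930, mkt), (4700, 13, Lee, p2, 3, 1670, x1), (4700, 13, Lee, p2, 3, 4180, mkt), (4700, 13, Lee, p2, 3, 5530, x2), (4700, 13, Lee, p2, 3, 7930, mkt), (5940, 1, Sam, p2, 16, 1670, x1), (5940, 1, Sam, p2, 16, 4180, mkt), (5940, 1, Sam, p2, 16, 5530, x2), (5940, 1, Sam, p2, 16, 7930, mkt), (5940, 1, Sam, p2, 2, 1670, x1), (5940, 1, Sam, p2, 2, 4180, mkt), (5940, 1, Sam, p2, 2, 5530, x2), (5940, 1, Sam, p2, 2, 7930, mkt), (5940, 1, Sam, p2, 34, 1670, x1), (5940, 1, Sam, p2, 34, 4180, mkt), (5940, 1, Sam, p2, 34, 5530, x2), (5940, 1, Sam, p2, 34, 7930, mkt), (5940, 1, Sam, p2, 38, 1670, x1), (5940, 1, Sam, p2, 38, 4180, mkt), (5940, 1, Sam, p2, 38, 5530, x2), (5940, 1, Sam, p2, 38, 7930, mkt), (5940, 25, Bo, p2, 16, 1670, x1), (5940, 25, Bo, p2, 16, 4180, mkt), (5940, 25, Bo, p2, 16, 5530, x2), (5940, 25, Bo, p2, 16, 7930, mkt), (5940, 25, Bo, p2, 2, 1670, x1), (5940, 25, Bo, p2, 2, 4180, mkt), (5940, 25, Bo, p2, 2, 5530, x2), (5940, 25, Bo, p2, 2, 7930, mkt), (5940, 25, Bo, p2, 34, 1670, x1), (5940, 25, Bo, p2, 34, 4180, mkt), (5940, 25, Bo, p2, 34, 5530, x2), (5940, 25, Bo, p2, 34, 7930, mkt), (5940, 25, Bo, p2, 38, 1670, x1), (5940, 25, Bo, p2, 38, 4180, mkt), (5940, 25, Bo, p2, 38, 5530, x2), (5940, 25, Bo, p2, 38, 7930, mkt), (8690, 27, Wes, x3, 10, 1910, eng), (8690, 27, Wes, x3, 10, 4340, fin), (8690, 27, Wes, x3, 10, 7160, rd), (8690, 27, Wes, x3, 15, 1910, eng), (8690, 27, Wes, x3, 15, 4340, fin), (8690, 27, Wes, x3, 15, 7160, rd), (8690, 27, Wes, x3, 16, 1910, eng), (8690, 27, Wes, x3, 16, 4340, fin), (8690, 27, Wes, x3, 16, 7160, rd), (8690, 27, Wes, x3, 8, 1910, eng), (8690, 27, Wes, x3, 8, 4340, fin), (8690, 27, Wes, x3, 8, 7160, rd), (8690, 5, Yan, x3, 10, 1910, eng), (8690, 5, Yan, x3, 10, 4340, fin), (8690, 5, Yan, x3, 10, 7160, rd), (8690, 5, Yan, x3, 15, 1910, eng), (8690, 5, Yan, x3, 15, 4340, fin), (8690, 5, Yan, x3, 15, 7160, rd), (8690, 5, Yan, x3, 16, 1910, eng), (8690, 5, Yan, x3, 16, 4340, fin), (8690, 5, Yan, x3, 16, 7160, rd), (8690, 5, Yan, x3, 8, 1910, eng), (8690, 5, Yan, x3, 8, 4340, fin), (8690, 5, Yan, x3, 8, 7160, rd)}
Projecting to budget, salary, dept, name, pid (46 duplicate(s) eliminated): {(4700, 1670, p2, Lee, x1), (4700, 4180, p2, Lee, mkt), (4700, 5530, p2, Lee, x2), (4700, 7930, p2, Lee, mkt), (5940, 1670, p2, Bo, x1), (5940, 1670, p2, Sam, x1), (5940, 4180, p2, Bo, mkt), (5940, 4180, p2, Sam, mkt), (5940, 5530, p2, Bo, x2), (5940, 5530, p2, Sam, x2), (5940, 7930, p2, Bo, mkt), (5940, 7930, p2, Sam, mkt), (8690, 1910, x3, Wes, eng), (8690, 1910, x3, Yan, eng), (8690, 4340, x3, Wes, fin), (8690, 4340, x3, Yan, fin), (8690, 7160, x3, Wes, rd), (8690, 7160, x3, Yan, rd)}
Apply σ_{salary > 4180}; surviving tuples: {(4700, 5530, p2, Lee, x2), (4700, 7930, p2, Lee, mkt), (5940, 5530, p2, Bo, x2), (5940, 5530, p2, Sam, x2), (5940, 7930, p2, Bo, mkt), (5940, 7930, p2, Sam, mkt), (8690, 4340, x3, Wes, fin), (8690, 4340, x3, Yan, fin), (8690, 7160, x3, Wes, rd), (8690, 7160, x3, Yan, rd)}
Apply σ_{pid ≠ fin}; surviving tuples: {(4700, 5530, p2, Lee, x2), (4700, 7930, p2, Lee, mkt), (5940, 5530, p2, Bo, x2), (5940, 5530, p2, Sam, x2), (5940, 7930, p2, Bo, mkt), (5940, 7930, p2, Sam, mkt), (8690, 7160, x3, Wes, rd), (8690, 7160, x3, Yan, rd)}
Projecting to budget, dept, name (3 duplicate(s) eliminated): {(4700, p2, Lee), (5940, p2, Bo), (5940, p2, Sam), (8690, x3, Wes), (8690, x3, Yan)}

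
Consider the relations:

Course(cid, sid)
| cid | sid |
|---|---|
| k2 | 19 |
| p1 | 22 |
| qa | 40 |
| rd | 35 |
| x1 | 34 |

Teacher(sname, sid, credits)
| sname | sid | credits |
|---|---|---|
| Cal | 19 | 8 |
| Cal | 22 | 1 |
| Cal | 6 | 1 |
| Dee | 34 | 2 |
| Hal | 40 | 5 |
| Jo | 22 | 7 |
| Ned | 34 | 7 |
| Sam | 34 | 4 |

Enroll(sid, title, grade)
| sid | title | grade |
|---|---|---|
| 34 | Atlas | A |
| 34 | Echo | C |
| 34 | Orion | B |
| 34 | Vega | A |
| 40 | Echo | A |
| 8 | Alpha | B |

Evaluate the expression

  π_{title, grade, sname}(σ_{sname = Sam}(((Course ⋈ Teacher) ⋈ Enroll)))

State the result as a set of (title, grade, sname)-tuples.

{(Atlas, A, Sam), (Echo, C, Sam), (Orion, B, Sam), (Vega, A, Sam)}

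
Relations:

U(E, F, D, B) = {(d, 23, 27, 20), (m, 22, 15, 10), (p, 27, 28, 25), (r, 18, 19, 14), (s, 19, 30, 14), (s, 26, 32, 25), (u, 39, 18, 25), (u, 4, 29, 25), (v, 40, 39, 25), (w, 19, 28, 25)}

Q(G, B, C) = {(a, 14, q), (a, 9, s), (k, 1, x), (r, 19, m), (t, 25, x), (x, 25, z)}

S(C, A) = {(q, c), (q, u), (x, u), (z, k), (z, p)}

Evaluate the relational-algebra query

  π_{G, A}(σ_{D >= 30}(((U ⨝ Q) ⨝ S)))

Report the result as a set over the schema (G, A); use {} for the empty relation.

U ⋈ Q (natural join on B): {(p, 27, 28, 25, t, x), (p, 27, 28, 25, x, z), (r, 18, 19, 14, a, q), (s, 19, 30, 14, a, q), (s, 26, 32, 25, t, x), (s, 26, 32, 25, x, z), (u, 39, 18, 25, t, x), (u, 39, 18, 25, x, z), (u, 4, 29, 25, t, x), (u, 4, 29, 25, x, z), (v, 40, 39, 25, t, x), (v, 40, 39, 25, x, z), (w, 19, 28, 25, t, x), (w, 19, 28, 25, x, z)}
(U ⨝ Q) ⋈ S (natural join on C): {(p, 27, 28, 25, t, x, u), (p, 27, 28, 25, x, z, k), (p, 27, 28, 25, x, z, p), (r, 18, 19, 14, a, q, c), (r, 18, 19, 14, a, q, u), (s, 19, 30, 14, a, q, c), (s, 19, 30, 14, a, q, u), (s, 26, 32, 25, t, x, u), (s, 26, 32, 25, x, z, k), (s, 26, 32, 25, x, z, p), (u, 39, 18, 25, t, x, u), (u, 39, 18, 25, x, z, k), (u, 39, 18, 25, x, z, p), (u, 4, 29, 25, t, x, u), (u, 4, 29, 25, x, z, k), (u, 4, 29, 25, x, z, p), (v, 40, 39, 25, t, x, u), (v, 40, 39, 25, x, z, k), (v, 40, 39, 25, x, z, p), (w, 19, 28, 25, t, x, u), (w, 19, 28, 25, x, z, k), (w, 19, 28, 25, x, z, p)}
Apply σ_{D >= 30}; surviving tuples: {(s, 19, 30, 14, a, q, c), (s, 19, 30, 14, a, q, u), (s, 26, 32, 25, t, x, u), (s, 26, 32, 25, x, z, k), (s, 26, 32, 25, x, z, p), (v, 40, 39, 25, t, x, u), (v, 40, 39, 25, x, z, k), (v, 40, 39, 25, x, z, p)}
π[G, A]: project onto (G, A) (3 duplicate(s) eliminated) → {(a, c), (a, u), (t, u), (x, k), (x, p)}

{(a, c), (a, u), (t, u), (x, k), (x, p)}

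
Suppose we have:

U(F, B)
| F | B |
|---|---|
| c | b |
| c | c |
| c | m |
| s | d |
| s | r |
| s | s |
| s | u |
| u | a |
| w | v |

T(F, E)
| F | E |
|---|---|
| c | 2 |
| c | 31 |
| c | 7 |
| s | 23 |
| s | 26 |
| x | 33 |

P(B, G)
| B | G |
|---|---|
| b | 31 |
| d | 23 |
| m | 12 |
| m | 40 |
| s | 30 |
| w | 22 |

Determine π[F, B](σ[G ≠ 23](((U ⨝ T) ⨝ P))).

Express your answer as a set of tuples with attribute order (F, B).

Joining U and T on F yields {(c, b, 2), (c, b, 31), (c, b, 7), (c, c, 2), (c, c, 31), (c, c, 7), (c, m, 2), (c, m, 31), (c, m, 7), (s, d, 23), (s, d, 26), (s, r, 23), (s, r, 26), (s, s, 23), (s, s, 26), (s, u, 23), (s, u, 26)}.
Joining (U ⨝ T) and P on B yields {(c, b, 2, 31), (c, b, 31, 31), (c, b, 7, 31), (c, m, 2, 12), (c, m, 2, 40), (c, m, 31, 12), (c, m, 31, 40), (c, m, 7, 12), (c, m, 7, 40), (s, d, 23, 23), (s, d, 26, 23), (s, s, 23, 30), (s, s, 26, 30)}.
Apply σ_{G ≠ 23}; surviving tuples: {(c, b, 2, 31), (c, b, 31, 31), (c, b, 7, 31), (c, m, 2, 12), (c, m, 2, 40), (c, m, 31, 12), (c, m, 31, 40), (c, m, 7, 12), (c, m, 7, 40), (s, s, 23, 30), (s, s, 26, 30)}
π[F, B]: project onto (F, B) (8 duplicate(s) eliminated) → {(c, b), (c, m), (s, s)}

{(c, b), (c, m), (s, s)}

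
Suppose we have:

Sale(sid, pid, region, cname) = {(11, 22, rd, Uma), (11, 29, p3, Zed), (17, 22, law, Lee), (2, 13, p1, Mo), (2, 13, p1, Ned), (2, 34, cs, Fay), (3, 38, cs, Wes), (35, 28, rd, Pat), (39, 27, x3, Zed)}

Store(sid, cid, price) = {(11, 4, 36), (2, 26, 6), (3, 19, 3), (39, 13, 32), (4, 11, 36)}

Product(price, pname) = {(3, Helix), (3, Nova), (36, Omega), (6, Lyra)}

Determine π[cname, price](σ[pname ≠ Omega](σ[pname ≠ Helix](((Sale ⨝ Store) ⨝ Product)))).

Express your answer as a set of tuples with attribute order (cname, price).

Joining Sale and Store on sid yields {(11, 22, rd, Uma, 4, 36), (11, 29, p3, Zed, 4, 36), (2, 13, p1, Mo, 26, 6), (2, 13, p1, Ned, 26, 6), (2, 34, cs, Fay, 26, 6), (3, 38, cs, Wes, 19, 3), (39, 27, x3, Zed, 13, 32)}.
Joining (Sale ⨝ Store) and Product on price yields {(11, 22, rd, Uma, 4, 36, Omega), (11, 29, p3, Zed, 4, 36, Omega), (2, 13, p1, Mo, 26, 6, Lyra), (2, 13, p1, Ned, 26, 6, Lyra), (2, 34, cs, Fay, 26, 6, Lyra), (3, 38, cs, Wes, 19, 3, Helix), (3, 38, cs, Wes, 19, 3, Nova)}.
σ[pname ≠ Helix]: keep tuples satisfying pname ≠ Helix → {(11, 22, rd, Uma, 4, 36, Omega), (11, 29, p3, Zed, 4, 36, Omega), (2, 13, p1, Mo, 26, 6, Lyra), (2, 13, p1, Ned, 26, 6, Lyra), (2, 34, cs, Fay, 26, 6, Lyra), (3, 38, cs, Wes, 19, 3, Nova)}
σ[pname ≠ Omega]: keep tuples satisfying pname ≠ Omega → {(2, 13, p1, Mo, 26, 6, Lyra), (2, 13, p1, Ned, 26, 6, Lyra), (2, 34, cs, Fay, 26, 6, Lyra), (3, 38, cs, Wes, 19, 3, Nova)}
Projecting to cname, price: {(Fay, 6), (Mo, 6), (Ned, 6), (Wes, 3)}

{(Fay, 6), (Mo, 6), (Ned, 6), (Wes, 3)}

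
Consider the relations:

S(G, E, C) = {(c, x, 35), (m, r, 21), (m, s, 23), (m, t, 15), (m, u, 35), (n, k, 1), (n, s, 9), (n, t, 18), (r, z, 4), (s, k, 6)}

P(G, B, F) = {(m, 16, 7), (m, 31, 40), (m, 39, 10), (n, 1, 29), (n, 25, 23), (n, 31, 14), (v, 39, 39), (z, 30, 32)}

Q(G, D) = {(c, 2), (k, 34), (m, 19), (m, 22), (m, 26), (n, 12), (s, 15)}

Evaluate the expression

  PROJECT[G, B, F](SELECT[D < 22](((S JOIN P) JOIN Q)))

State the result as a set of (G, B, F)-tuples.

{(m, 16, 7), (m, 31, 40), (m, 39, 10), (n, 1, 29), (n, 25, 23), (n, 31, 14)}

Natural join on G: {(m, r, 21, 16, 7), (m, r, 21, 31, 40), (m, r, 21, 39, 10), (m, s, 23, 16, 7), (m, s, 23, 31, 40), (m, s, 23, 39, 10), (m, t, 15, 16, 7), (m, t, 15, 31, 40), (m, t, 15, 39, 10), (m, u, 35, 16, 7), (m, u, 35, 31, 40), (m, u, 35, 39, 10), (n, k, 1, 1, 29), (n, k, 1, 25, 23), (n, k, 1, 31, 14), (n, s, 9, 1, 29), (n, s, 9, 25, 23), (n, s, 9, 31, 14), (n, t, 18, 1, 29), (n, t, 18, 25, 23), (n, t, 18, 31, 14)}
Natural join on G: {(m, r, 21, 16, 7, 19), (m, r, 21, 16, 7, 22), (m, r, 21, 16, 7, 26), (m, r, 21, 31, 40, 19), (m, r, 21, 31, 40, 22), (m, r, 21, 31, 40, 26), (m, r, 21, 39, 10, 19), (m, r, 21, 39, 10, 22), (m, r, 21, 39, 10, 26), (m, s, 23, 16, 7, 19), (m, s, 23, 16, 7, 22), (m, s, 23, 16, 7, 26), (m, s, 23, 31, 40, 19), (m, s, 23, 31, 40, 22), (m, s, 23, 31, 40, 26), (m, s, 23, 39, 10, 19), (m, s, 23, 39, 10, 22), (m, s, 23, 39, 10, 26), (m, t, 15, 16, 7, 19), (m, t, 15, 16, 7, 22), (m, t, 15, 16, 7, 26), (m, t, 15, 31, 40, 19), (m, t, 15, 31, 40, 22), (m, t, 15, 31, 40, 26), (m, t, 15, 39, 10, 19), (m, t, 15, 39, 10, 22), (m, t, 15, 39, 10, 26), (m, u, 35, 16, 7, 19), (m, u, 35, 16, 7, 22), (m, u, 35, 16, 7, 26), (m, u, 35, 31, 40, 19), (m, u, 35, 31, 40, 22), (m, u, 35, 31, 40, 26), (m, u, 35, 39, 10, 19), (m, u, 35, 39, 10, 22), (m, u, 35, 39, 10, 26), (n, k, 1, 1, 29, 12), (n, k, 1, 25, 23, 12), (n, k, 1, 31, 14, 12), (n, s, 9, 1, 29, 12), (n, s, 9, 25, 23, 12), (n, s, 9, 31, 14, 12), (n, t, 18, 1, 29, 12), (n, t, 18, 25, 23, 12), (n, t, 18, 31, 14, 12)}
σ[D < 22]: keep tuples satisfying D < 22 → {(m, r, 21, 16, 7, 19), (m, r, 21, 31, 40, 19), (m, r, 21, 39, 10, 19), (m, s, 23, 16, 7, 19), (m, s, 23, 31, 40, 19), (m, s, 23, 39, 10, 19), (m, t, 15, 16, 7, 19), (m, t, 15, 31, 40, 19), (m, t, 15, 39, 10, 19), (m, u, 35, 16, 7, 19), (m, u, 35, 31, 40, 19), (m, u, 35, 39, 10, 19), (n, k, 1, 1, 29, 12), (n, k, 1, 25, 23, 12), (n, k, 1, 31, 14, 12), (n, s, 9, 1, 29, 12), (n, s, 9, 25, 23, 12), (n, s, 9, 31, 14, 12), (n, t, 18, 1, 29, 12), (n, t, 18, 25, 23, 12), (n, t, 18, 31, 14, 12)}
π_{G, B, F} gives {(m, 16, 7), (m, 31, 40), (m, 39, 10), (n, 1, 29), (n, 25, 23), (n, 31, 14)} (15 duplicate(s) eliminated).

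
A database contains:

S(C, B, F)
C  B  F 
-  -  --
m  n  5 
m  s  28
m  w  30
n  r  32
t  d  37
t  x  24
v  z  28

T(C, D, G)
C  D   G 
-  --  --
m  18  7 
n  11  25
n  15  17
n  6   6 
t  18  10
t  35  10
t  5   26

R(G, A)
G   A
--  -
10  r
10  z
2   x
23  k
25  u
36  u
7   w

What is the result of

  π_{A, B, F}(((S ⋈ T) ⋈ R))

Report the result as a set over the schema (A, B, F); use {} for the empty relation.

{(r, d, 37), (r, x, 24), (u, r, 32), (w, n, 5), (w, s, 28), (w, w, 30), (z, d, 37), (z, x, 24)}

S ⋈ T (natural join on C): {(m, n, 5, 18, 7), (m, s, 28, 18, 7), (m, w, 30, 18, 7), (n, r, 32, 11, 25), (n, r, 32, 15, 17), (n, r, 32, 6, 6), (t, d, 37, 18, 10), (t, d, 37, 35, 10), (t, d, 37, 5, 26), (t, x, 24, 18, 10), (t, x, 24, 35, 10), (t, x, 24, 5, 26)}
(S ⋈ T) ⋈ R (natural join on G): {(m, n, 5, 18, 7, w), (m, s, 28, 18, 7, w), (m, w, 30, 18, 7, w), (n, r, 32, 11, 25, u), (t, d, 37, 18, 10, r), (t, d, 37, 18, 10, z), (t, d, 37, 35, 10, r), (t, d, 37, 35, 10, z), (t, x, 24, 18, 10, r), (t, x, 24, 18, 10, z), (t, x, 24, 35, 10, r), (t, x, 24, 35, 10, z)}
π_{A, B, F} gives {(r, d, 37), (r, x, 24), (u, r, 32), (w, n, 5), (w, s, 28), (w, w, 30), (z, d, 37), (z, x, 24)} (4 duplicate(s) eliminated).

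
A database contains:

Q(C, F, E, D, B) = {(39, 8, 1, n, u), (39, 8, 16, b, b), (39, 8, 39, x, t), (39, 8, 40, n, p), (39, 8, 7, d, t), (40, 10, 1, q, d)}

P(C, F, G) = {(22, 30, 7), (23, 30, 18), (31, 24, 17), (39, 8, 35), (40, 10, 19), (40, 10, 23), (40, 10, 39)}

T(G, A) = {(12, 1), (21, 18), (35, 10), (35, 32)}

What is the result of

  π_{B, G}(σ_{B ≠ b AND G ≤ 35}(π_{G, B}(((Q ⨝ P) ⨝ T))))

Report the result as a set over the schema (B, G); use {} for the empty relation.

Joining Q and P on C, F yields {(39, 8, 1, n, u, 35), (39, 8, 16, b, b, 35), (39, 8, 39, x, t, 35), (39, 8, 40, n, p, 35), (39, 8, 7, d, t, 35), (40, 10, 1, q, d, 19), (40, 10, 1, q, d, 23), (40, 10, 1, q, d, 39)}.
Joining (Q ⨝ P) and T on G yields {(39, 8, 1, n, u, 35, 10), (39, 8, 1, n, u, 35, 32), (39, 8, 16, b, b, 35, 10), (39, 8, 16, b, b, 35, 32), (39, 8, 39, x, t, 35, 10), (39, 8, 39, x, t, 35, 32), (39, 8, 40, n, p, 35, 10), (39, 8, 40, n, p, 35, 32), (39, 8, 7, d, t, 35, 10), (39, 8, 7, d, t, 35, 32)}.
π[G, B]: project onto (G, B) (6 duplicate(s) eliminated) → {(35, b), (35, p), (35, t), (35, u)}
σ[B ≠ b AND G ≤ 35]: keep tuples satisfying B ≠ b AND G ≤ 35 → {(35, p), (35, t), (35, u)}
π[B, G]: project onto (B, G) → {(p, 35), (t, 35), (u, 35)}

{(p, 35), (t, 35), (u, 35)}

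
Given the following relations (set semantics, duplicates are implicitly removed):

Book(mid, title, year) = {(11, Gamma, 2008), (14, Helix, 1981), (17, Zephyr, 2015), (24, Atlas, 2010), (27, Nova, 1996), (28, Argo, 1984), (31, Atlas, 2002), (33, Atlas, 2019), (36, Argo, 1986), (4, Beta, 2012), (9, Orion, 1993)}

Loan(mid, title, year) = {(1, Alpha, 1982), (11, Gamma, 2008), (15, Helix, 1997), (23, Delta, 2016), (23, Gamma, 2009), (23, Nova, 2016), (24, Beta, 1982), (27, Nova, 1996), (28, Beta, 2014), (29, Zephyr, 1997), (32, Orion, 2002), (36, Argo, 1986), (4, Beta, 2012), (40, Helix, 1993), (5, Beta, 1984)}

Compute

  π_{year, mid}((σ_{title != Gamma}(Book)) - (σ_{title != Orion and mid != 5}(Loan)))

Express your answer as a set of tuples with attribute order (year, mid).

σ[title != Gamma]: keep tuples satisfying title != Gamma → {(14, Helix, 1981), (17, Zephyr, 2015), (24, Atlas, 2010), (27, Nova, 1996), (28, Argo, 1984), (31, Atlas, 2002), (33, Atlas, 2019), (36, Argo, 1986), (4, Beta, 2012), (9, Orion, 1993)}
σ[title != Orion and mid != 5]: keep tuples satisfying title != Orion and mid != 5 → {(1, Alpha, 1982), (11, Gamma, 2008), (15, Helix, 1997), (23, Delta, 2016), (23, Gamma, 2009), (23, Nova, 2016), (24, Beta, 1982), (27, Nova, 1996), (28, Beta, 2014), (29, Zephyr, 1997), (36, Argo, 1986), (4, Beta, 2012), (40, Helix, 1993)}
Set difference of the two operands is {(14, Helix, 1981), (17, Zephyr, 2015), (24, Atlas, 2010), (28, Argo, 1984), (31, Atlas, 2002), (33, Atlas, 2019), (9, Orion, 1993)}.
π_{year, mid} gives {(1981, 14), (1984, 28), (1993, 9), (2002, 31), (2010, 24), (2015, 17), (2019, 33)}.

{(1981, 14), (1984, 28), (1993, 9), (2002, 31), (2010, 24), (2015, 17), (2019, 33)}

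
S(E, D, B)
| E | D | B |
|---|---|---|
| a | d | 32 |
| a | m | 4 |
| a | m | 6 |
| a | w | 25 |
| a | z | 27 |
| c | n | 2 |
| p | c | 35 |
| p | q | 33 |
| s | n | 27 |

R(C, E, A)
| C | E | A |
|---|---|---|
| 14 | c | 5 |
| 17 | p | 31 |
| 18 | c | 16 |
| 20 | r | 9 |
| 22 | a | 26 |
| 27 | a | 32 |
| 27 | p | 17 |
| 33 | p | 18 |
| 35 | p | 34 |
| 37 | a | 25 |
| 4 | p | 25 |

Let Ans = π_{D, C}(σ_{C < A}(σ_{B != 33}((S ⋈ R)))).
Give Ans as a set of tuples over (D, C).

{(c, 17), (c, 4), (d, 22), (d, 27), (m, 22), (m, 27), (w, 22), (w, 27), (z, 22), (z, 27)}

Natural join on E: {(a, d, 32, 22, 26), (a, d, 32, 27, 32), (a, d, 32, 37, 25), (a, m, 4, 22, 26), (a, m, 4, 27, 32), (a, m, 4, 37, 25), (a, m, 6, 22, 26), (a, m, 6, 27, 32), (a, m, 6, 37, 25), (a, w, 25, 22, 26), (a, w, 25, 27, 32), (a, w, 25, 37, 25), (a, z, 27, 22, 26), (a, z, 27, 27, 32), (a, z, 27, 37, 25), (c, n, 2, 14, 5), (c, n, 2, 18, 16), (p, c, 35, 17, 31), (p, c, 35, 27, 17), (p, c, 35, 33, 18), (p, c, 35, 35, 34), (p, c, 35, 4, 25), (p, q, 33, 17, 31), (p, q, 33, 27, 17), (p, q, 33, 33, 18), (p, q, 33, 35, 34), (p, q, 33, 4, 25)}
Filtering on B != 33 leaves {(a, d, 32, 22, 26), (a, d, 32, 27, 32), (a, d, 32, 37, 25), (a, m, 4, 22, 26), (a, m, 4, 27, 32), (a, m, 4, 37, 25), (a, m, 6, 22, 26), (a, m, 6, 27, 32), (a, m, 6, 37, 25), (a, w, 25, 22, 26), (a, w, 25, 27, 32), (a, w, 25, 37, 25), (a, z, 27, 22, 26), (a, z, 27, 27, 32), (a, z, 27, 37, 25), (c, n, 2, 14, 5), (c, n, 2, 18, 16), (p, c, 35, 17, 31), (p, c, 35, 27, 17), (p, c, 35, 33, 18), (p, c, 35, 35, 34), (p, c, 35, 4, 25)}.
Filtering on C < A leaves {(a, d, 32, 22, 26), (a, d, 32, 27, 32), (a, m, 4, 22, 26), (a, m, 4, 27, 32), (a, m, 6, 22, 26), (a, m, 6, 27, 32), (a, w, 25, 22, 26), (a, w, 25, 27, 32), (a, z, 27, 22, 26), (a, z, 27, 27, 32), (p, c, 35, 17, 31), (p, c, 35, 4, 25)}.
π_{D, C} gives {(c, 17), (c, 4), (d, 22), (d, 27), (m, 22), (m, 27), (w, 22), (w, 27), (z, 22), (z, 27)} (2 duplicate(s) eliminated).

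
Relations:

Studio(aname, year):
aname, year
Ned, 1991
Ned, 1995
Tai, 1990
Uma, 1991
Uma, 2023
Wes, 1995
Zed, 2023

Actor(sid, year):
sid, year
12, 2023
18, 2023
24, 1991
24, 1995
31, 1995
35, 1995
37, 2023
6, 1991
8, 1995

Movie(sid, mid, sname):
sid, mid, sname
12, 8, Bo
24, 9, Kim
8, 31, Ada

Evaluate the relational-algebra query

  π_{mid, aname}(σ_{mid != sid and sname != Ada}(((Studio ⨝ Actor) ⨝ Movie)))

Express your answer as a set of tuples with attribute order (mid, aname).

{(8, Uma), (8, Zed), (9, Ned), (9, Uma), (9, Wes)}

Natural join on year: {(Ned, 1991, 24), (Ned, 1991, 6), (Ned, 1995, 24), (Ned, 1995, 31), (Ned, 1995, 35), (Ned, 1995, 8), (Uma, 1991, 24), (Uma, 1991, 6), (Uma, 2023, 12), (Uma, 2023, 18), (Uma, 2023, 37), (Wes, 1995, 24), (Wes, 1995, 31), (Wes, 1995, 35), (Wes, 1995, 8), (Zed, 2023, 12), (Zed, 2023, 18), (Zed, 2023, 37)}
Natural join on sid: {(Ned, 1991, 24, 9, Kim), (Ned, 1995, 24, 9, Kim), (Ned, 1995, 8, 31, Ada), (Uma, 1991, 24, 9, Kim), (Uma, 2023, 12, 8, Bo), (Wes, 1995, 24, 9, Kim), (Wes, 1995, 8, 31, Ada), (Zed, 2023, 12, 8, Bo)}
Selection mid != sid and sname != Ada: {(Ned, 1991, 24, 9, Kim), (Ned, 1995, 24, 9, Kim), (Uma, 1991, 24, 9, Kim), (Uma, 2023, 12, 8, Bo), (Wes, 1995, 24, 9, Kim), (Zed, 2023, 12, 8, Bo)}
π[mid, aname]: project onto (mid, aname) (1 duplicate(s) eliminated) → {(8, Uma), (8, Zed), (9, Ned), (9, Uma), (9, Wes)}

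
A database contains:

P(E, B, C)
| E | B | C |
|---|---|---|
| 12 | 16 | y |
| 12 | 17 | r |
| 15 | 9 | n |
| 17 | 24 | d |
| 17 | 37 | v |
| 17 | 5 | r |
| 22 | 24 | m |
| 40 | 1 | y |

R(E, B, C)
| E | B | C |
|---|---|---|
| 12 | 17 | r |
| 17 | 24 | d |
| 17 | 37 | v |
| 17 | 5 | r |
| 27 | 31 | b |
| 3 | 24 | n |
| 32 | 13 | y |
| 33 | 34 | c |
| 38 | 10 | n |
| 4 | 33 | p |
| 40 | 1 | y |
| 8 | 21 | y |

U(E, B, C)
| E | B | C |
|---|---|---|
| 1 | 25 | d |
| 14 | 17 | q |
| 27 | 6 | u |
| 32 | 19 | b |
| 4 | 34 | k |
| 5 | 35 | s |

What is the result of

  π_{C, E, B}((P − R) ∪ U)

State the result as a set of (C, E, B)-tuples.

{(b, 32, 19), (d, 1, 25), (k, 4, 34), (m, 22, 24), (n, 15, 9), (q, 14, 17), (s, 5, 35), (u, 27, 6), (y, 12, 16)}

Difference: {(12, 16, y), (12, 17, r), (15, 9, n), (17, 24, d), (17, 37, v), (17, 5, r), (22, 24, m), (40, 1, y)} with {(12, 17, r), (17, 24, d), (17, 37, v), (17, 5, r), (27, 31, b), (3, 24, n), (32, 13, y), (33, 34, c), (38, 10, n), (4, 33, p), (40, 1, y), (8, 21, y)} → {(12, 16, y), (15, 9, n), (22, 24, m)}
Union: {(12, 16, y), (15, 9, n), (22, 24, m)} with {(1, 25, d), (14, 17, q), (27, 6, u), (32, 19, b), (4, 34, k), (5, 35, s)} → {(1, 25, d), (12, 16, y), (14, 17, q), (15, 9, n), (22, 24, m), (27, 6, u), (32, 19, b), (4, 34, k), (5, 35, s)}
Keep only column(s) C, E, B: {(b, 32, 19), (d, 1, 25), (k, 4, 34), (m, 22, 24), (n, 15, 9), (q, 14, 17), (s, 5, 35), (u, 27, 6), (y, 12, 16)}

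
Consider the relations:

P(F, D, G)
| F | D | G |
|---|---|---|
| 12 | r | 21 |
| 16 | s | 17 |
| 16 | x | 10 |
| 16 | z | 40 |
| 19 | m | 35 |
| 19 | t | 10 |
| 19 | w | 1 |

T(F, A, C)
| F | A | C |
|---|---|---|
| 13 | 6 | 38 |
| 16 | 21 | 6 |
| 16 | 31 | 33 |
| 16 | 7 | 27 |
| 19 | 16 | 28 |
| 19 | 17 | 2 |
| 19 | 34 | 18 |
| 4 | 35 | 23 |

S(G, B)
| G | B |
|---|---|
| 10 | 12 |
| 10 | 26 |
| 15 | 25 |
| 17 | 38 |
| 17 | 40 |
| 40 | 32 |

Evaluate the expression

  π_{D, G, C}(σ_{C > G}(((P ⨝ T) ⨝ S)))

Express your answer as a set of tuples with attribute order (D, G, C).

{(s, 17, 27), (s, 17, 33), (t, 10, 18), (t, 10, 28), (x, 10, 27), (x, 10, 33)}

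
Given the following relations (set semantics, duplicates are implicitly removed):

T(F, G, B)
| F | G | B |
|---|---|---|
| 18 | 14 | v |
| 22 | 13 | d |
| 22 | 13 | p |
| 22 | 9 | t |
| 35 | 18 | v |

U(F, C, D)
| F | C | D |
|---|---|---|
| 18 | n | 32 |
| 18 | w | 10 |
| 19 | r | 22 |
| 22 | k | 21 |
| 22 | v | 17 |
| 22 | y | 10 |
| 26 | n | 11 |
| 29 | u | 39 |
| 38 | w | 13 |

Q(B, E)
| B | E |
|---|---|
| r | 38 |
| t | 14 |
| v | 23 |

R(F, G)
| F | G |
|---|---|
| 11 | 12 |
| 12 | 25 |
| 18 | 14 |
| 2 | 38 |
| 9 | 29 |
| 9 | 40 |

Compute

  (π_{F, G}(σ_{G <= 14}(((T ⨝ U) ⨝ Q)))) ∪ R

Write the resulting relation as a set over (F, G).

Joining T and U on F yields {(18, 14, v, n, 32), (18, 14, v, w, 10), (22, 13, d, k, 21), (22, 13, d, v, 17), (22, 13, d, y, 10), (22, 13, p, k, 21), (22, 13, p, v, 17), (22, 13, p, y, 10), (22, 9, t, k, 21), (22, 9, t, v, 17), (22, 9, t, y, 10)}.
Joining (T ⨝ U) and Q on B yields {(18, 14, v, n, 32, 23), (18, 14, v, w, 10, 23), (22, 9, t, k, 21, 14), (22, 9, t, v, 17, 14), (22, 9, t, y, 10, 14)}.
σ[G <= 14]: keep tuples satisfying G <= 14 → {(18, 14, v, n, 32, 23), (18, 14, v, w, 10, 23), (22, 9, t, k, 21, 14), (22, 9, t, v, 17, 14), (22, 9, t, y, 10, 14)}
π[F, G]: project onto (F, G) (3 duplicate(s) eliminated) → {(18, 14), (22, 9)}
Union: {(18, 14), (22, 9)} with {(11, 12), (12, 25), (18, 14), (2, 38), (9, 29), (9, 40)} → {(11, 12), (12, 25), (18, 14), (2, 38), (22, 9), (9, 29), (9, 40)}

{(11, 12), (12, 25), (18, 14), (2, 38), (22, 9), (9, 29), (9, 40)}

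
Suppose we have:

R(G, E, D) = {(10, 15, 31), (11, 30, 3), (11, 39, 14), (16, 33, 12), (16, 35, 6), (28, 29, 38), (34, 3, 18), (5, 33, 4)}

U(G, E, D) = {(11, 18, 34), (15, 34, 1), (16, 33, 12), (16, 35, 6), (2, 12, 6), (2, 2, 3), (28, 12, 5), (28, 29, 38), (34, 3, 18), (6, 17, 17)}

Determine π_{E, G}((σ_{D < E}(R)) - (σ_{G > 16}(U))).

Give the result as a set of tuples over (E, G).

Apply σ_{D < E}; surviving tuples: {(11, 30, 3), (11, 39, 14), (16, 33, 12), (16, 35, 6), (5, 33, 4)}
Apply σ_{G > 16}; surviving tuples: {(28, 12, 5), (28, 29, 38), (34, 3, 18)}
Difference: {(11, 30, 3), (11, 39, 14), (16, 33, 12), (16, 35, 6), (5, 33, 4)} with {(28, 12, 5), (28, 29, 38), (34, 3, 18)} → {(11, 30, 3), (11, 39, 14), (16, 33, 12), (16, 35, 6), (5, 33, 4)}
π_{E, G} gives {(30, 11), (33, 16), (33, 5), (35, 16), (39, 11)}.

{(30, 11), (33, 16), (33, 5), (35, 16), (39, 11)}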